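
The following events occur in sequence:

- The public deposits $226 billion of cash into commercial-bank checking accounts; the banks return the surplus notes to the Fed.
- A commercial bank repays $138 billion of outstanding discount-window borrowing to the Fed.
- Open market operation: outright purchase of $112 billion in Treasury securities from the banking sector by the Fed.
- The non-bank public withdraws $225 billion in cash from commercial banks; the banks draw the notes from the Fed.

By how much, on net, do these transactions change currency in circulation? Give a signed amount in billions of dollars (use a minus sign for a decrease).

-$1 billion

Currency deposit $226 billion: notes return to the central bank → −$226B.
Discount-window repayment $138 billion: no currency enters or leaves circulation → 0.
OMO purchase (from banks) $112 billion: no currency enters or leaves circulation → 0.
Currency withdrawal $225 billion: notes leave the central bank → +$225B.
Net: −226 + 0 + 0 + 225 = -$1 billion.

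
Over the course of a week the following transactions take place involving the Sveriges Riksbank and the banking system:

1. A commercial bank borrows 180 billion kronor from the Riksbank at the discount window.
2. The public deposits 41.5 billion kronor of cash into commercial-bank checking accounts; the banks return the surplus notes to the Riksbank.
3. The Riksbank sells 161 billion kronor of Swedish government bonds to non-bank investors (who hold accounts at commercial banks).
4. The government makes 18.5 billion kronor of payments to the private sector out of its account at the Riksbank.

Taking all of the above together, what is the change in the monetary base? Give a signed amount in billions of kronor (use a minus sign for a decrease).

Discount-window loan 180 billion kronor: Riksbank balance sheet expands → +180B.
Currency deposit 41.5 billion kronor: just a shift between currency and reserves — both are base money → 0.
Asset sale (to non-banks) 161 billion kronor: Riksbank balance sheet contracts → −161B.
Government spending 18.5 billion kronor: a non-base liability converts back to reserves → +18.5B.
Net: 180 + 0 − 161 + 18.5 = +37.5 billion.

+37.5 billion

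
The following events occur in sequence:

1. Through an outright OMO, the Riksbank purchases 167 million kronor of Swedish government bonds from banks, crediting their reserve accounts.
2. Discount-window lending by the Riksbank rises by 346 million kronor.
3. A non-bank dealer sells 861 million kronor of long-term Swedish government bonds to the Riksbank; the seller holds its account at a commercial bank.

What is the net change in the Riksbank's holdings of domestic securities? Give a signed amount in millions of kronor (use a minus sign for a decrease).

OMO purchase (from banks) 167 million kronor: securities added to the Riksbank's portfolio → +167M.
Discount-window loan 346 million kronor: the Riksbank's securities portfolio is untouched → 0.
Asset purchase (from non-banks) 861 million kronor: securities added to the Riksbank's portfolio → +861M.
Net: 167 + 0 + 861 = +1028 million.

+1028 million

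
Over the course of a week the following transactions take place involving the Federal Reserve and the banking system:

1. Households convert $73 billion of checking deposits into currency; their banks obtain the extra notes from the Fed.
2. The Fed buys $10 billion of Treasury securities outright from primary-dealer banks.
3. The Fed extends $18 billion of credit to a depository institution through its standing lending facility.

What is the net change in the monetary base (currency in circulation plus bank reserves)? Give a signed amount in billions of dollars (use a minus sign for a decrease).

Fed balance sheet:
  Assets:      Securities +$10B, Loans to banks +$18B
  Liabilities: Bank reserves −$45B, Currency in circulation +$73B
Monetary base = currency + reserves: +$73B + (−$45B) = +$28 billion.

+$28 billion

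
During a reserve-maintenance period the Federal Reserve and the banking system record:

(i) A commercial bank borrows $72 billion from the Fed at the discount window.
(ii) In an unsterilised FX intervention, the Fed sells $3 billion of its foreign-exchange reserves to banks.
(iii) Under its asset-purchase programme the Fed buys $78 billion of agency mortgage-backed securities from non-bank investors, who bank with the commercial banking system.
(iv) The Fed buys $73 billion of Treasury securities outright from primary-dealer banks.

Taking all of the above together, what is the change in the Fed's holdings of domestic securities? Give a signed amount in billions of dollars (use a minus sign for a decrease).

Fed balance sheet:
  Assets:      Securities +$151B, Loans to banks +$72B, Foreign assets −$3B
  Liabilities: Bank reserves +$220B
Commercial banking system:
  Assets:      Reserves at CB +$220B, Securities −$73B, Foreign assets +$3B
  Liabilities: Checkable deposits +$78B, Borrowings from CB +$72B
So the change in the Fed's holdings of domestic securities is +$151 billion.

+$151 billion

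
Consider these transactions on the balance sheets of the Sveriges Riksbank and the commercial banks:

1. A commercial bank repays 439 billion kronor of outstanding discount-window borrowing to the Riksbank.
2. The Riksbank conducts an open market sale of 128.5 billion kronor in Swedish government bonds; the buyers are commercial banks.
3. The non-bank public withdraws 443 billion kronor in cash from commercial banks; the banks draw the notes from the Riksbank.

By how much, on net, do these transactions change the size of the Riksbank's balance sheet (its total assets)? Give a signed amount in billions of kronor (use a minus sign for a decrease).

-567.5 billion

Riksbank balance sheet:
  Assets:      Securities −128.5B, Loans to banks −439B
  Liabilities: Bank reserves −1010.5B, Currency in circulation +443B
Commercial banking system:
  Assets:      Reserves at CB −1010.5B, Securities +128.5B
  Liabilities: Checkable deposits −443B, Borrowings from CB −439B
Change in total Riksbank assets = -567.5 billion.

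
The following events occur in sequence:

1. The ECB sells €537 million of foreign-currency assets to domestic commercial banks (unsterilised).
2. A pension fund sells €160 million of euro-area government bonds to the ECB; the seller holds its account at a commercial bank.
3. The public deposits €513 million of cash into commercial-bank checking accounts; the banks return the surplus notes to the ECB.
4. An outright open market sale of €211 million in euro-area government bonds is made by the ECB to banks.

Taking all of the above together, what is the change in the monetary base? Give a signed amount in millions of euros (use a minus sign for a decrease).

-€588 million

FX sale €537 million: ECB balance sheet contracts → −€537M.
Asset purchase (from non-banks) €160 million: ECB balance sheet expands → +€160M.
Currency deposit €513 million: just a shift between currency and reserves — both are base money → 0.
OMO sale (to banks) €211 million: ECB balance sheet contracts → −€211M.
Net: −537 + 160 + 0 − 211 = -€588 million.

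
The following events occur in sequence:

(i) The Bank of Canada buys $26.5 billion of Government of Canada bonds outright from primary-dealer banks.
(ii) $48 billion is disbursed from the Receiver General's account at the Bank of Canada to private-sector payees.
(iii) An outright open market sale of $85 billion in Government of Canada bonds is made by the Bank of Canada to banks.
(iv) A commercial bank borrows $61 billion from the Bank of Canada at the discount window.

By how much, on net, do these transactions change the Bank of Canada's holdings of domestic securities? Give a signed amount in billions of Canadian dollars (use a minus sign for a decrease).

-$58.5 billion

OMO purchase (from banks) $26.5 billion: securities added to the Bank of Canada's portfolio → +$26.5B.
Government spending $48 billion: the Bank of Canada's securities portfolio is untouched → 0.
OMO sale (to banks) $85 billion: securities removed from the Bank of Canada's portfolio → −$85B.
Discount-window loan $61 billion: the Bank of Canada's securities portfolio is untouched → 0.
Net: 26.5 + 0 − 85 + 0 = -$58.5 billion.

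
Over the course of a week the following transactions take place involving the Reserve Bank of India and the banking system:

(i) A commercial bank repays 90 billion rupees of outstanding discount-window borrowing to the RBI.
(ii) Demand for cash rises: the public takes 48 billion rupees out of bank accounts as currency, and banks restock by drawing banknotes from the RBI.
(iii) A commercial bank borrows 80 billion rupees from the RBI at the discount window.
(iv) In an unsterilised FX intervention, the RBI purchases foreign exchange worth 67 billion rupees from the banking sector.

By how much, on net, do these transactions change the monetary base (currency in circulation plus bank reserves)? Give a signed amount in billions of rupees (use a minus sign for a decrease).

Discount-window repayment 90 billion rupees: RBI balance sheet contracts → −90B.
Currency withdrawal 48 billion rupees: just a shift between currency and reserves — both are base money → 0.
Discount-window loan 80 billion rupees: RBI balance sheet expands → +80B.
FX purchase 67 billion rupees: RBI balance sheet expands → +67B.
Net: −90 + 0 + 80 + 67 = +57 billion.

+57 billion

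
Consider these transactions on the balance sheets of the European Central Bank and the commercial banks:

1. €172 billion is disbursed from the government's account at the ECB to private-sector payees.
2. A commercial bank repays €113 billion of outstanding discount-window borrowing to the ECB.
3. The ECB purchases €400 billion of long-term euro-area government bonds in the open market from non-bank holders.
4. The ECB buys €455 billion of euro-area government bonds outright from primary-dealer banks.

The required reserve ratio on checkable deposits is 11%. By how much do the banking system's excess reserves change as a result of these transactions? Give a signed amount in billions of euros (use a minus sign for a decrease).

Government spending €172 billion: reserves +€172B, deposits +€172B.
Discount-window repayment €113 billion: reserves −€113B, deposits 0.
Asset purchase (from non-banks) €400 billion: reserves +€400B, deposits +€400B.
OMO purchase (from banks) €455 billion: reserves +€455B, deposits 0.
Totals: Δreserves = +€914B, Δdeposits = +€572B.
Δrequired reserves = 11% × +€572B = +€62.92B.
Δexcess reserves = Δreserves − Δrequired = +€914B − (+€62.92B) = +€851.08 billion.

+€851.08 billion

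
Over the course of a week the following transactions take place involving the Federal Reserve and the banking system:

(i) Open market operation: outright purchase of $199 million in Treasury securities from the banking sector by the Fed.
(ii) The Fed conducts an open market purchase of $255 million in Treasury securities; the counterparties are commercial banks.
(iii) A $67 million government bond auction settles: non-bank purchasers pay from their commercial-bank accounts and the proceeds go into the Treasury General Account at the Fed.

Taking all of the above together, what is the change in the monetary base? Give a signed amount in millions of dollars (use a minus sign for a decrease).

OMO purchase (from banks) $199 million: Fed balance sheet expands → +$199M.
OMO purchase (from banks) $255 million: Fed balance sheet expands → +$255M.
Government account inflow $67 million: reserves shift to a non-base liability → −$67M.
Net: 199 + 255 − 67 = +$387 million.

+$387 million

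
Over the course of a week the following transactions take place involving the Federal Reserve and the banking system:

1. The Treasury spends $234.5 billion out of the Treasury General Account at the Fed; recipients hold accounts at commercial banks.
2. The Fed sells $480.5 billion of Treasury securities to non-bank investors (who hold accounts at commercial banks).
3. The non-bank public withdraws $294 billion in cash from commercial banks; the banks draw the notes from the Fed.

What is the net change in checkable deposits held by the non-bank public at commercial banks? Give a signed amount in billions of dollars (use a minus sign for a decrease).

Fed balance sheet:
  Assets:      Securities −$480.5B
  Liabilities: Bank reserves −$540B, Currency in circulation +$294B, Government deposits −$234.5B
Commercial banking system:
  Assets:      Reserves at CB −$540B
  Liabilities: Checkable deposits −$540B
So the change in checkable deposits held by the non-bank public at commercial banks is -$540 billion.

-$540 billion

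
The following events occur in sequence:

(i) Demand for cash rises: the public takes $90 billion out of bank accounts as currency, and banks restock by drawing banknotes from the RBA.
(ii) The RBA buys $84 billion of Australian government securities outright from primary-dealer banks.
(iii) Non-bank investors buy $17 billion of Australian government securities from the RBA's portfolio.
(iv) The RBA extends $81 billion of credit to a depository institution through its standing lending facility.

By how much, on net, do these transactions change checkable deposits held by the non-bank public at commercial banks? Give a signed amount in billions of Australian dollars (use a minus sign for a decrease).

Currency withdrawal $90 billion: non-bank counterparties' bank balances fall → −$90B.
OMO purchase (from banks) $84 billion: the counterparty is a bank, so public deposits are unchanged → 0.
Asset sale (to non-banks) $17 billion: non-bank counterparties' bank balances fall → −$17B.
Discount-window loan $81 billion: the counterparty is a bank, so public deposits are unchanged → 0.
Net: −90 + 0 − 17 + 0 = -$107 billion.

-$107 billion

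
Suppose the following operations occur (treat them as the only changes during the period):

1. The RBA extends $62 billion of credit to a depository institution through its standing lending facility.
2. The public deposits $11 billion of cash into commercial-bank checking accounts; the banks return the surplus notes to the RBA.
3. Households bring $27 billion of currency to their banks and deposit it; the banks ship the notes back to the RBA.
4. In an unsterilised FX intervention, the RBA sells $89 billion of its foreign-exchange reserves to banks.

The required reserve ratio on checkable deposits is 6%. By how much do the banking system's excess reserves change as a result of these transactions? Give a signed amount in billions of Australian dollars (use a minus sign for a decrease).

Discount-window loan $62 billion: reserves +$62B, deposits 0.
Currency deposit $11 billion: reserves +$11B, deposits +$11B.
Currency deposit $27 billion: reserves +$27B, deposits +$27B.
FX sale $89 billion: reserves −$89B, deposits 0.
Totals: Δreserves = +$11B, Δdeposits = +$38B.
Δrequired reserves = 6% × +$38B = +$2.28B.
Δexcess reserves = Δreserves − Δrequired = +$11B − (+$2.28B) = +$8.72 billion.

+$8.72 billion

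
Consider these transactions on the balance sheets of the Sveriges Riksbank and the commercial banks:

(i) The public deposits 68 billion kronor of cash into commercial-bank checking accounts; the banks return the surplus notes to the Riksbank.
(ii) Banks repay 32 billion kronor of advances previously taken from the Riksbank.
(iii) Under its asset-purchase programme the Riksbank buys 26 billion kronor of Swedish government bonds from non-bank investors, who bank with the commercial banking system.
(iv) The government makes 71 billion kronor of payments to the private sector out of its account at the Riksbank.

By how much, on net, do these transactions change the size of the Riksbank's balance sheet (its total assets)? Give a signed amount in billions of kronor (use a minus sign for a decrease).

-6 billion

Currency deposit 68 billion kronor: only the composition of liabilities changes → 0.
Discount-window repayment 32 billion kronor: a Riksbank asset is shed → −32B.
Asset purchase (from non-banks) 26 billion kronor: a Riksbank asset is acquired → +26B.
Government spending 71 billion kronor: only the composition of liabilities changes → 0.
Net: 0 − 32 + 26 + 0 = -6 billion.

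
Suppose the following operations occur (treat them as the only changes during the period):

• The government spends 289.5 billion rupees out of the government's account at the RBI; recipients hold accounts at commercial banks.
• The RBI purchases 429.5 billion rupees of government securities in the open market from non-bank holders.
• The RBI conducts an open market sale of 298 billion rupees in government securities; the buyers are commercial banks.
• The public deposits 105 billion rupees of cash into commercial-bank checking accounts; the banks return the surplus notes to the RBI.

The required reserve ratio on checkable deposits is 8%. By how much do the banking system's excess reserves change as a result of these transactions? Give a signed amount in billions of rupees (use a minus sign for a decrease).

Government spending 289.5 billion rupees: reserves +289.5B, deposits +289.5B.
Asset purchase (from non-banks) 429.5 billion rupees: reserves +429.5B, deposits +429.5B.
OMO sale (to banks) 298 billion rupees: reserves −298B, deposits 0.
Currency deposit 105 billion rupees: reserves +105B, deposits +105B.
Totals: Δreserves = +526B, Δdeposits = +824B.
Δrequired reserves = 8% × +824B = +65.92B.
Δexcess reserves = Δreserves − Δrequired = +526B − (+65.92B) = +460.08 billion.

+460.08 billion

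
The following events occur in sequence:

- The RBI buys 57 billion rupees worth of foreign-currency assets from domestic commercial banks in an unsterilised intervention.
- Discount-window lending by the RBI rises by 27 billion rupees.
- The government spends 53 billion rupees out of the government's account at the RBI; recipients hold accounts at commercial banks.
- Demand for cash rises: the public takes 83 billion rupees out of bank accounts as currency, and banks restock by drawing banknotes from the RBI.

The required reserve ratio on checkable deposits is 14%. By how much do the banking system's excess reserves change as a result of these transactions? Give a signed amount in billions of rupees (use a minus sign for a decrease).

FX purchase 57 billion rupees: reserves +57B, deposits 0.
Discount-window loan 27 billion rupees: reserves +27B, deposits 0.
Government spending 53 billion rupees: reserves +53B, deposits +53B.
Currency withdrawal 83 billion rupees: reserves −83B, deposits −83B.
Totals: Δreserves = +54B, Δdeposits = −30B.
Δrequired reserves = 14% × −30B = −4.2B.
Δexcess reserves = Δreserves − Δrequired = +54B − (−4.2B) = +58.2 billion.

+58.2 billion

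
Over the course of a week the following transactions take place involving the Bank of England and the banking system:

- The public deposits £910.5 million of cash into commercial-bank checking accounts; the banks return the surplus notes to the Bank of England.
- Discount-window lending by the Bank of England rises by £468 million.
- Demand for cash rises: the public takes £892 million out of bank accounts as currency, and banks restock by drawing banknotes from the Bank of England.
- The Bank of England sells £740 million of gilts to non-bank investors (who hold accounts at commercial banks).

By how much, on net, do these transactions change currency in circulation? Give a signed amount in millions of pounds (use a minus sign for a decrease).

-£18.5 million

Bank of England balance sheet:
  Assets:      Securities −£740M, Loans to banks +£468M
  Liabilities: Bank reserves −£253.5M, Currency in circulation −£18.5M
So the change in currency in circulation is -£18.5 million.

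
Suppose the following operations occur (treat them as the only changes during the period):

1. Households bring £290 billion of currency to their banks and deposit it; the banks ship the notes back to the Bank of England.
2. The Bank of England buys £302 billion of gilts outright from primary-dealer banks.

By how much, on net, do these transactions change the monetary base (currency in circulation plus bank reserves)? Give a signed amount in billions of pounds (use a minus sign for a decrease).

+£302 billion

Currency deposit £290 billion: just a shift between currency and reserves — both are base money → 0.
OMO purchase (from banks) £302 billion: Bank of England balance sheet expands → +£302B.
Net: 0 + 302 = +£302 billion.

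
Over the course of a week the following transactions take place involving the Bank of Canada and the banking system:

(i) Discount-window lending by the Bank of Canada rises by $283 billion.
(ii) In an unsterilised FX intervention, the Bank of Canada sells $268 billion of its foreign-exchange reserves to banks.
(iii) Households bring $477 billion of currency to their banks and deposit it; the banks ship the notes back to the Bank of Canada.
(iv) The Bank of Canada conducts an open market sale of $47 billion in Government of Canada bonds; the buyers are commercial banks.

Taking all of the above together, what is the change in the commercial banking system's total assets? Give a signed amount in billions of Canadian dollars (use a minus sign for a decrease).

+$760 billion

Bank of Canada balance sheet:
  Assets:      Securities −$47B, Loans to banks +$283B, Foreign assets −$268B
  Liabilities: Bank reserves +$445B, Currency in circulation −$477B
Commercial banking system:
  Assets:      Reserves at CB +$445B, Securities +$47B, Foreign assets +$268B
  Liabilities: Checkable deposits +$477B, Borrowings from CB +$283B
Change in total bank assets = +$760 billion.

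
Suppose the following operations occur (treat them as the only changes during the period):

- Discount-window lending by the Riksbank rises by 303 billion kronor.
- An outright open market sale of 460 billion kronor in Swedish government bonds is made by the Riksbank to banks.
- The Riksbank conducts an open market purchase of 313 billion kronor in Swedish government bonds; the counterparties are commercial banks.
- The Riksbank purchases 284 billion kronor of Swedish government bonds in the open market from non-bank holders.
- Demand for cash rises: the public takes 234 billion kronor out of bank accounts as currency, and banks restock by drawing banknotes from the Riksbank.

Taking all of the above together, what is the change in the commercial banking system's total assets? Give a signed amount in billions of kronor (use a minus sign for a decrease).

Discount-window loan 303 billion kronor: bank balance sheets expand → +303B.
OMO sale (to banks) 460 billion kronor: just an asset swap on bank balance sheets → 0.
OMO purchase (from banks) 313 billion kronor: just an asset swap on bank balance sheets → 0.
Asset purchase (from non-banks) 284 billion kronor: bank balance sheets expand → +284B.
Currency withdrawal 234 billion kronor: bank balance sheets shrink → −234B.
Net: 303 + 0 + 0 + 284 − 234 = +353 billion.

+353 billion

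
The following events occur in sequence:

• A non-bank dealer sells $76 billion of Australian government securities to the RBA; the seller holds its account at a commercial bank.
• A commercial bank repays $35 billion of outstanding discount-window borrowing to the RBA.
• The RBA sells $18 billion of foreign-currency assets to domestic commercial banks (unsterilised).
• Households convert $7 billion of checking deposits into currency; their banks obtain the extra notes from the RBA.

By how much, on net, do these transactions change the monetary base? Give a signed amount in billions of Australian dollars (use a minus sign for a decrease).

+$23 billion

RBA balance sheet:
  Assets:      Securities +$76B, Loans to banks −$35B, Foreign assets −$18B
  Liabilities: Bank reserves +$16B, Currency in circulation +$7B
Monetary base = currency + reserves: +$7B + (+$16B) = +$23 billion.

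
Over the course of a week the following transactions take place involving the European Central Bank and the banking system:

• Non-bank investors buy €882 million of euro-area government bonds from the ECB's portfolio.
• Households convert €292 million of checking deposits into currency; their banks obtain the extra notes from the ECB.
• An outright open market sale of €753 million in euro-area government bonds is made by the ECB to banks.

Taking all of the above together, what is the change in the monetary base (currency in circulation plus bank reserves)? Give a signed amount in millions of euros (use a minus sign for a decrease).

Asset sale (to non-banks) €882 million: ECB balance sheet contracts → −€882M.
Currency withdrawal €292 million: just a shift between currency and reserves — both are base money → 0.
OMO sale (to banks) €753 million: ECB balance sheet contracts → −€753M.
Net: −882 + 0 − 753 = -€1635 million.

-€1635 million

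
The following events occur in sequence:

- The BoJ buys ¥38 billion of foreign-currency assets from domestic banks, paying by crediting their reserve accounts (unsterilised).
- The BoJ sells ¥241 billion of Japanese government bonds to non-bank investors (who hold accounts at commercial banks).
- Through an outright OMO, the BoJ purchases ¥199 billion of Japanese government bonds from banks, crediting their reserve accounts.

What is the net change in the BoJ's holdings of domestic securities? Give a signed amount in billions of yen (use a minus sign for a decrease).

-¥42 billion

BoJ balance sheet:
  Assets:      Securities −¥42B, Foreign assets +¥38B
  Liabilities: Bank reserves −¥4B
So the change in the BoJ's holdings of domestic securities is -¥42 billion.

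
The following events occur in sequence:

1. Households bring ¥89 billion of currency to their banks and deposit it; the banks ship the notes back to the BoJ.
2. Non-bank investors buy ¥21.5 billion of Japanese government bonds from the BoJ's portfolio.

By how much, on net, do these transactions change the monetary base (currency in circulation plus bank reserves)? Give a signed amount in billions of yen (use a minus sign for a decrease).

-¥21.5 billion

Currency deposit ¥89 billion: just a shift between currency and reserves — both are base money → 0.
Asset sale (to non-banks) ¥21.5 billion: BoJ balance sheet contracts → −¥21.5B.
Net: 0 − 21.5 = -¥21.5 billion.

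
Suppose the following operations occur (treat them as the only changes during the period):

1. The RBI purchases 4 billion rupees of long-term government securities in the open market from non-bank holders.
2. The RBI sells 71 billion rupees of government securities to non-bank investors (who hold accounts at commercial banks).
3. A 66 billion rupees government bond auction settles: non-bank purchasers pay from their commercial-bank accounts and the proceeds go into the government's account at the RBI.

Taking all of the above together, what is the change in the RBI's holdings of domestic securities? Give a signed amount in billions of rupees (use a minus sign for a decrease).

RBI balance sheet:
  Assets:      Securities −67B
  Liabilities: Bank reserves −133B, Government deposits +66B
Commercial banking system:
  Assets:      Reserves at CB −133B
  Liabilities: Checkable deposits −133B
So the change in the RBI's holdings of domestic securities is -67 billion.

-67 billion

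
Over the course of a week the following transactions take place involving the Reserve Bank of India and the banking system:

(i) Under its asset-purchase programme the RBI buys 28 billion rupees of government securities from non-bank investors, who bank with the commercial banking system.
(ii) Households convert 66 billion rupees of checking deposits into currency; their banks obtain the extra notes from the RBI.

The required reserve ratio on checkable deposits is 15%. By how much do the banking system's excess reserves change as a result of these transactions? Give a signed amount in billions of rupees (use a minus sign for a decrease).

-32.3 billion

Asset purchase (from non-banks) 28 billion rupees: reserves +28B, deposits +28B.
Currency withdrawal 66 billion rupees: reserves −66B, deposits −66B.
Totals: Δreserves = −38B, Δdeposits = −38B.
Δrequired reserves = 15% × −38B = −5.7B.
Δexcess reserves = Δreserves − Δrequired = −38B − (−5.7B) = -32.3 billion.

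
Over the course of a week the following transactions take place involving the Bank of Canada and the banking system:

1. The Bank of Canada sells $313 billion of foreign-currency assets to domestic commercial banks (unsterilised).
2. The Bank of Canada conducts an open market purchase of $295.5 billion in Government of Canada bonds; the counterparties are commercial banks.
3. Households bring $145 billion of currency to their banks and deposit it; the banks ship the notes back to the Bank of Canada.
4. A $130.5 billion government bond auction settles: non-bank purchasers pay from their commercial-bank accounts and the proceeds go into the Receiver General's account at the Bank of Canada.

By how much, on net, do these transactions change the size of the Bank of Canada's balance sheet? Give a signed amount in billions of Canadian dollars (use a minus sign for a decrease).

-$17.5 billion

FX sale $313 billion: a Bank of Canada asset is shed → −$313B.
OMO purchase (from banks) $295.5 billion: a Bank of Canada asset is acquired → +$295.5B.
Currency deposit $145 billion: only the composition of liabilities changes → 0.
Government account inflow $130.5 billion: only the composition of liabilities changes → 0.
Net: −313 + 295.5 + 0 + 0 = -$17.5 billion.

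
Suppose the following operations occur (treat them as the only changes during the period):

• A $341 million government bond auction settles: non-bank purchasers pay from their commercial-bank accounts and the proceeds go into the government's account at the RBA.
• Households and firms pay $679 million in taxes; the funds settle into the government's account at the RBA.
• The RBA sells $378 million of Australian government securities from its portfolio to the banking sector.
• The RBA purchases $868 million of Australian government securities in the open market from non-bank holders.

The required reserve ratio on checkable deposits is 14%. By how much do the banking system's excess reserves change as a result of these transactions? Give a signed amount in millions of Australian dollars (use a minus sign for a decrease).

-$508.72 million

Government account inflow $341 million: reserves −$341M, deposits −$341M.
Government account inflow $679 million: reserves −$679M, deposits −$679M.
OMO sale (to banks) $378 million: reserves −$378M, deposits 0.
Asset purchase (from non-banks) $868 million: reserves +$868M, deposits +$868M.
Totals: Δreserves = −$530M, Δdeposits = −$152M.
Δrequired reserves = 14% × −$152M = −$21.28M.
Δexcess reserves = Δreserves − Δrequired = −$530M − (−$21.28M) = -$508.72 million.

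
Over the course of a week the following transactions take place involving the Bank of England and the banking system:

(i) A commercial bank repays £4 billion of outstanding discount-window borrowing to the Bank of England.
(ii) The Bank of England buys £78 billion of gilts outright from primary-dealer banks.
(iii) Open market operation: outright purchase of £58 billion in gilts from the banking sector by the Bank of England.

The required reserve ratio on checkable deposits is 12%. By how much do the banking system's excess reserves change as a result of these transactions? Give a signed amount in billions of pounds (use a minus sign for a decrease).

+£132 billion

Discount-window repayment £4 billion: reserves −£4B, deposits 0.
OMO purchase (from banks) £78 billion: reserves +£78B, deposits 0.
OMO purchase (from banks) £58 billion: reserves +£58B, deposits 0.
Totals: Δreserves = +£132B, Δdeposits = 0.
Δrequired reserves = 12% × 0 = 0.
Δexcess reserves = Δreserves − Δrequired = +£132B − (0) = +£132 billion.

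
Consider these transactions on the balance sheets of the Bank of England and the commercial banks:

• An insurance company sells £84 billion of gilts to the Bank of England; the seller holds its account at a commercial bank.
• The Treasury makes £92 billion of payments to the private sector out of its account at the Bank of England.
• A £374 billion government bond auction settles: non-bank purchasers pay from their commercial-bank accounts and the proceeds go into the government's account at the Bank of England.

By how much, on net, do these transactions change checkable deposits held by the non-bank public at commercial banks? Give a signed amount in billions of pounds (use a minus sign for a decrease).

-£198 billion

Asset purchase (from non-banks) £84 billion: non-bank counterparties' bank balances rise → +£84B.
Government spending £92 billion: non-bank counterparties' bank balances rise → +£92B.
Government account inflow £374 billion: non-bank counterparties' bank balances fall → −£374B.
Net: 84 + 92 − 374 = -£198 billion.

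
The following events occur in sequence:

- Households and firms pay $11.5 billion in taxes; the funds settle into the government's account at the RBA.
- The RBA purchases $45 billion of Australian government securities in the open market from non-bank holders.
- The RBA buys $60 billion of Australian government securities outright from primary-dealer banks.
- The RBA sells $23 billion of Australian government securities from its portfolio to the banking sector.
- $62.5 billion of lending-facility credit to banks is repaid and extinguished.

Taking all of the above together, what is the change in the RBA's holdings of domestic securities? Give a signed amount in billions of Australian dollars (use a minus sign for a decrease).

Government account inflow $11.5 billion: the RBA's securities portfolio is untouched → 0.
Asset purchase (from non-banks) $45 billion: securities added to the RBA's portfolio → +$45B.
OMO purchase (from banks) $60 billion: securities added to the RBA's portfolio → +$60B.
OMO sale (to banks) $23 billion: securities removed from the RBA's portfolio → −$23B.
Discount-window repayment $62.5 billion: the RBA's securities portfolio is untouched → 0.
Net: 0 + 45 + 60 − 23 + 0 = +$82 billion.

+$82 billion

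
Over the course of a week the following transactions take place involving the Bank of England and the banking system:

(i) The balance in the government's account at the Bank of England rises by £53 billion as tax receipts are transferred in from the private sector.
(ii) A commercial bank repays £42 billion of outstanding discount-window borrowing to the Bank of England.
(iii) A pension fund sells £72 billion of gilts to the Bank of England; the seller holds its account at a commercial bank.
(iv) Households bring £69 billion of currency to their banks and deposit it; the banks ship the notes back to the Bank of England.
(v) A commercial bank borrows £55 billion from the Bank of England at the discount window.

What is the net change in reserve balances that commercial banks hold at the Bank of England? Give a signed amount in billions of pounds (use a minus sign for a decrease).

+£101 billion

Bank of England balance sheet:
  Assets:      Securities +£72B, Loans to banks +£13B
  Liabilities: Bank reserves +£101B, Currency in circulation −£69B, Government deposits +£53B
Commercial banking system:
  Assets:      Reserves at CB +£101B
  Liabilities: Checkable deposits +£88B, Borrowings from CB +£13B
So the change in reserve balances that commercial banks hold at the Bank of England is +£101 billion.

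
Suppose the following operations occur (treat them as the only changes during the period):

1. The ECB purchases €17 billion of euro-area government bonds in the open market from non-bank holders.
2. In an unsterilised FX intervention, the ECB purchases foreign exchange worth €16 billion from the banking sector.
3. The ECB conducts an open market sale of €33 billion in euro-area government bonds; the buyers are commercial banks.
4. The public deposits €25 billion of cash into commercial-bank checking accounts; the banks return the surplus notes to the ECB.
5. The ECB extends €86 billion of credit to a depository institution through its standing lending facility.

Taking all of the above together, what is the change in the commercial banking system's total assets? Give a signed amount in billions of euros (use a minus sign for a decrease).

+€128 billion

ECB balance sheet:
  Assets:      Securities −€16B, Loans to banks +€86B, Foreign assets +€16B
  Liabilities: Bank reserves +€111B, Currency in circulation −€25B
Commercial banking system:
  Assets:      Reserves at CB +€111B, Securities +€33B, Foreign assets −€16B
  Liabilities: Checkable deposits +€42B, Borrowings from CB +€86B
Change in total bank assets = +€128 billion.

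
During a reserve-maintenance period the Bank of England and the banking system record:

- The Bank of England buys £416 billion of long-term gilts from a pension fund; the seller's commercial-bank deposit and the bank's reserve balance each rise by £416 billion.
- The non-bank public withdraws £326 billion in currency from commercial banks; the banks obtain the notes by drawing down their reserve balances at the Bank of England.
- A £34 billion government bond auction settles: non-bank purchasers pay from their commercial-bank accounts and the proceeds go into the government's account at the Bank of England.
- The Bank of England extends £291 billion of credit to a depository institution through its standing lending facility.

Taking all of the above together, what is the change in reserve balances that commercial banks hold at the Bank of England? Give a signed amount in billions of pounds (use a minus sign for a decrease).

Asset purchase (from non-banks) £416 billion: the Bank of England pays by crediting reserve accounts → +£416B.
Currency withdrawal £326 billion: banks swap reserves for currency → −£326B.
Government account inflow £34 billion: funds move from bank reserves into the government account → −£34B.
Discount-window loan £291 billion: the loan is credited to the bank's reserve account → +£291B.
Net: 416 − 326 − 34 + 291 = +£347 billion.

+£347 billion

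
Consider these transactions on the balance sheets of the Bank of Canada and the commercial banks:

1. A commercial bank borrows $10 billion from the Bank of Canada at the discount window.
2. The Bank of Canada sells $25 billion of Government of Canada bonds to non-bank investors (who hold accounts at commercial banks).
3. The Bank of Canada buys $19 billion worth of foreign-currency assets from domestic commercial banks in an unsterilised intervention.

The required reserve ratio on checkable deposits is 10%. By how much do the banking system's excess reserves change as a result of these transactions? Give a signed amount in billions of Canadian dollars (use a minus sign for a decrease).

+$6.5 billion

Discount-window loan $10 billion: reserves +$10B, deposits 0.
Asset sale (to non-banks) $25 billion: reserves −$25B, deposits −$25B.
FX purchase $19 billion: reserves +$19B, deposits 0.
Totals: Δreserves = +$4B, Δdeposits = −$25B.
Δrequired reserves = 10% × −$25B = −$2.5B.
Δexcess reserves = Δreserves − Δrequired = +$4B − (−$2.5B) = +$6.5 billion.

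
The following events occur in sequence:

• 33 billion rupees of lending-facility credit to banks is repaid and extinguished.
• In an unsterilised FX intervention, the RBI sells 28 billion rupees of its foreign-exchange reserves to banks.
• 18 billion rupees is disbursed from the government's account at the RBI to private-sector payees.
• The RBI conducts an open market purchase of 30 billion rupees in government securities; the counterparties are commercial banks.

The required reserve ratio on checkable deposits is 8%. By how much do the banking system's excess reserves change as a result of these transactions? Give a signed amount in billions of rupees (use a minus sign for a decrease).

-14.44 billion

Discount-window repayment 33 billion rupees: reserves −33B, deposits 0.
FX sale 28 billion rupees: reserves −28B, deposits 0.
Government spending 18 billion rupees: reserves +18B, deposits +18B.
OMO purchase (from banks) 30 billion rupees: reserves +30B, deposits 0.
Totals: Δreserves = −13B, Δdeposits = +18B.
Δrequired reserves = 8% × +18B = +1.44B.
Δexcess reserves = Δreserves − Δrequired = −13B − (+1.44B) = -14.44 billion.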